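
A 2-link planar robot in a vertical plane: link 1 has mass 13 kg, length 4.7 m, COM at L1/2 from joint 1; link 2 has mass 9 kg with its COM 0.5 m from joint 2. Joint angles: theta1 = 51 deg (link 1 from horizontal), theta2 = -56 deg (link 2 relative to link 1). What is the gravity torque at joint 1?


Horizontal distance from joint 1 to link-1 COM:
  x_c1 = (L1/2)*cos(t1) = 2.35 * 0.6293 = 1.4789 m
Horizontal distance from joint 1 to link-2 COM:
  x_c2 = L1*cos(t1) + Lc2*cos(t1+t2)
       = 4.7*0.6293 + 0.5*0.9962 = 3.4559 m
tau1 = m1*g*x_c1 + m2*g*x_c2
     = 13*9.81*1.4789 + 9*9.81*3.4559
     = 188.6045 + 305.1217
     = 493.7262 Nm


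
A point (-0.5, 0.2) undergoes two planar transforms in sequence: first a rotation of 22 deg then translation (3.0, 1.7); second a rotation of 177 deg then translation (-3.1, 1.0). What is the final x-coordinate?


After transform 1:
x1 = cos(22)*-0.5 - sin(22)*0.2 + 3.0 = 2.4615
y1 = sin(22)*-0.5 + cos(22)*0.2 + 1.7 = 1.6981
After transform 2:
x2 = cos(177)*2.4615 - sin(177)*1.6981 + -3.1
= -5.647


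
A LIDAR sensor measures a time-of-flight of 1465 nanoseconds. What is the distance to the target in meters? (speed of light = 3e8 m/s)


tof = 1465 ns = 1.465e-06 s
dist = c * tof / 2
= 3e8 * 1.465e-06 / 2
= 219.75 m


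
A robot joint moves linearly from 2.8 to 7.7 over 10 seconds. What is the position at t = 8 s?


s = t/T = 8/10 = 0.8
p(t) = p0 + (pf-p0)*s
= 2.8 + (7.7 - 2.8) * 0.8
= 6.72


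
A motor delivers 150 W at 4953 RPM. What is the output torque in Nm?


omega = 4953 * 2*pi/60 = 518.6769 rad/s
tau = P / omega = 150 / 518.6769
= 0.2892 Nm


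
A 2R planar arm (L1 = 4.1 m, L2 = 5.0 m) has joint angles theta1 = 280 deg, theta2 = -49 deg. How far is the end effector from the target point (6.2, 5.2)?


End effector via forward kinematics:
x = L1*cos(t1) + L2*cos(t1+t2) = -2.4346
y = L1*sin(t1) + L2*sin(t1+t2) = -7.9234
Distance to target:
d = sqrt((6.2 - -2.4346)^2 + (5.2 - -7.9234)^2)
= sqrt(74.5571 + 172.2247)
= 15.7093 m


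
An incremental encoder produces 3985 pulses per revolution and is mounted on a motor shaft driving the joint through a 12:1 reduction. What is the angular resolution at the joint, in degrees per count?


counts per rev = 3985
effective counts at joint = 3985 * 12 = 47820
resolution = 360 / 47820
= 0.0075 deg/count


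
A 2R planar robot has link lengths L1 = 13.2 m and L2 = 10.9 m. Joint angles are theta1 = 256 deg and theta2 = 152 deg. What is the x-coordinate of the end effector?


Convert angles to radians: theta1 = 4.468, theta2 = 2.6529
x = L1*cos(theta1) + L2*cos(theta1+theta2)
x = -3.1934 + 7.2935
x = 4.1002


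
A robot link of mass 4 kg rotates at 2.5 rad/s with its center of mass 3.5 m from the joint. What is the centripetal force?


F = m * omega^2 * r
= 4 * 2.5^2 * 3.5
= 4 * 6.25 * 3.5
= 87.5 N


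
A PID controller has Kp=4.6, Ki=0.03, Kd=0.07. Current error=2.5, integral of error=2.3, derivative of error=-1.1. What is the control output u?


u = Kp*e + Ki*int(e) + Kd*de/dt
= 4.6*2.5 + 0.03*2.3 + 0.07*(-1.1)
= 11.5 + 0.069 + -0.077
= 11.492


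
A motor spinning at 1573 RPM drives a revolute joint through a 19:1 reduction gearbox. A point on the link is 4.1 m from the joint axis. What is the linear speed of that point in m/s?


omega_motor = 1573 * 2*pi/60 = 164.7242 rad/s
omega_joint = omega_motor / 19 = 8.6697 rad/s
v = omega_joint * r = 8.6697 * 4.1
= 35.5457 m/s


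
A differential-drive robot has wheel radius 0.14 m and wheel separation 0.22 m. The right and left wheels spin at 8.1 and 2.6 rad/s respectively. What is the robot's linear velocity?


vR = r*wR = 0.14*8.1 = 1.134 m/s
vL = r*wL = 0.14*2.6 = 0.364 m/s
v = (vR+vL)/2 = 0.749 m/s
omega = (vR-vL)/L = 3.5 rad/s
linear velocity = 0.749 m/s


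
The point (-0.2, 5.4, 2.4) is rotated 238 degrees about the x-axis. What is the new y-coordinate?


Rotation about x-axis: y' = y*cos(theta) - z*sin(theta)
= 5.4 * -0.5299 - 2.4 * -0.848
= -0.8262


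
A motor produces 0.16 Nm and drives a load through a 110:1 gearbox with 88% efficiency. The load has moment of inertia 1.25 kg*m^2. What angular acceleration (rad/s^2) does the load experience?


tau_out = tau_motor * N * eta
= 0.16 * 110 * 0.88 = 15.488 Nm
alpha = tau_out / I = 15.488 / 1.25
= 12.3904 rad/s^2


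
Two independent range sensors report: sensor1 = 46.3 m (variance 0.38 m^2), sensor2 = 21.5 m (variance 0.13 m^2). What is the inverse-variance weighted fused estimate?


w1 = (1/var1) / (1/var1 + 1/var2)
   = 2.6316 / (2.6316 + 7.6923) = 0.2549
w2 = 1 - w1 = 0.7451
fused = w1*s1 + w2*s2 = 11.802 + 16.0196
= 27.8216 m


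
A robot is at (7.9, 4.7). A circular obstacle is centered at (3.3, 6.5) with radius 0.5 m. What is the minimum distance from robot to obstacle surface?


center_dist = sqrt((7.9-3.3)^2 + (4.7-6.5)^2)
= sqrt(21.16 + 3.24)
= 4.9396
min_dist = center_dist - radius = 4.9396 - 0.5 = 4.4396 m


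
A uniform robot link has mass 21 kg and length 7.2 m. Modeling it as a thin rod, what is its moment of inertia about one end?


I = (1/3) * m * L^2
= (1/3) * 21 * 7.2^2
= 0.333333 * 21 * 51.84
= 362.88 kg*m^2


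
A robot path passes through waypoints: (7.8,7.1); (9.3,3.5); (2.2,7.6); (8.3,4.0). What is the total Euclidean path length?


Segment lengths:
  seg1 = sqrt((1.5)^2 + (-3.6)^2) = 3.9
  seg2 = sqrt((-7.1)^2 + (4.1)^2) = 8.1988
  seg3 = sqrt((6.1)^2 + (-3.6)^2) = 7.0831
Total = 19.1819


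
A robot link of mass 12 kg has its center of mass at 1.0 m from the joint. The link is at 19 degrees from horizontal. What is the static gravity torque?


tau = m*g*L*cos(angle)
= 12 * 9.81 * 1.0 * cos(19 deg)
= 12 * 9.81 * 1.0 * 0.9455
= 111.3064 Nm


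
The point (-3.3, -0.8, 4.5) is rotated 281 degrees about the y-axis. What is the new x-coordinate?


Rotation about y-axis: x' = x*cos(theta) + z*sin(theta)
= -3.3 * 0.1908 + 4.5 * -0.9816
= -5.047


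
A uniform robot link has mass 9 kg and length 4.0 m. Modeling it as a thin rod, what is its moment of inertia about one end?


I = (1/3) * m * L^2
= (1/3) * 9 * 4.0^2
= 0.333333 * 9 * 16.0
= 48.0 kg*m^2


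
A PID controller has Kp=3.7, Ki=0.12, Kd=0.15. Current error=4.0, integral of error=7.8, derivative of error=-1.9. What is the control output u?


u = Kp*e + Ki*int(e) + Kd*de/dt
= 3.7*4.0 + 0.12*7.8 + 0.15*(-1.9)
= 14.8 + 0.936 + -0.285
= 15.451


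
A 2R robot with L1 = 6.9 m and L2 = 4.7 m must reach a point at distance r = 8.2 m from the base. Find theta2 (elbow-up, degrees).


cos(theta2) = (r^2 - L1^2 - L2^2) / (2*L1*L2)
cos(theta2) = (67.24 - 47.61 - 22.09) / 64.86
cos(theta2) = -0.037928
theta2 = 92.1736 degrees


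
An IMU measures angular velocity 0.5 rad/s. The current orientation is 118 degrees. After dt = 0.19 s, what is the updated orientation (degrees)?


delta_theta = w * dt = 0.5 * 0.19 = 0.095 rad
= 5.4431 deg
theta_new = 118 + 5.4431 = 123.4431 deg


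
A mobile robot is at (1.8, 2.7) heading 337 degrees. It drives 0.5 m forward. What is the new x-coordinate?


x_new = x0 + d*cos(theta)
= 1.8 + 0.5*cos(337)
= 1.8 + 0.4603
= 2.2603


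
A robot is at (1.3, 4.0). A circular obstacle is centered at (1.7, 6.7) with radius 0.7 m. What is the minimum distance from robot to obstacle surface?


center_dist = sqrt((1.3-1.7)^2 + (4.0-6.7)^2)
= sqrt(0.16 + 7.29)
= 2.7295
min_dist = center_dist - radius = 2.7295 - 0.7 = 2.0295 m


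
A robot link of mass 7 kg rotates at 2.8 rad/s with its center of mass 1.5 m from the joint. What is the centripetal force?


F = m * omega^2 * r
= 7 * 2.8^2 * 1.5
= 7 * 7.84 * 1.5
= 82.32 N


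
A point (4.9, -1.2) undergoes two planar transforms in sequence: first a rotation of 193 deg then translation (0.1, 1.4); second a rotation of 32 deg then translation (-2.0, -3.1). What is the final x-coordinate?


After transform 1:
x1 = cos(193)*4.9 - sin(193)*-1.2 + 0.1 = -4.9444
y1 = sin(193)*4.9 + cos(193)*-1.2 + 1.4 = 1.467
After transform 2:
x2 = cos(32)*-4.9444 - sin(32)*1.467 + -2.0
= -6.9704


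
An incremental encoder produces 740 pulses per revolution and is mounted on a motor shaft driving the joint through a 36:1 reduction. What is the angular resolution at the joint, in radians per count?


counts per rev = 740
effective counts at joint = 740 * 36 = 26640
resolution = 2*pi / 26640
= 2.3586e-04 rad/count


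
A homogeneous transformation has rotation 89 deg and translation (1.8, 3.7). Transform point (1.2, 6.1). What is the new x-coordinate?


x' = cos(theta)*px - sin(theta)*py + tx
= 0.0175*1.2 - 0.9998*6.1 + 1.8
= -4.2781


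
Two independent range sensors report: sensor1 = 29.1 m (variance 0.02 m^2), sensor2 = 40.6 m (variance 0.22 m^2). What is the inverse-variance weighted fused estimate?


w1 = (1/var1) / (1/var1 + 1/var2)
   = 50.0 / (50.0 + 4.5455) = 0.9167
w2 = 1 - w1 = 0.0833
fused = w1*s1 + w2*s2 = 26.675 + 3.3833
= 30.0583 m


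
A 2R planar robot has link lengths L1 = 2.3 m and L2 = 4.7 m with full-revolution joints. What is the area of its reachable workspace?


r_max = L1 + L2 = 7.0 m
r_min = |L1 - L2| = 2.4 m
Area = pi*(r_max^2 - r_min^2)
= pi*(49.0 - 5.76)
= pi * 43.24
= 135.8425 m^2


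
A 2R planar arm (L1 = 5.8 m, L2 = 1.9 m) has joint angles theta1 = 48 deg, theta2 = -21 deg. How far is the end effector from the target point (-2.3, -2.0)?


End effector via forward kinematics:
x = L1*cos(t1) + L2*cos(t1+t2) = 5.5739
y = L1*sin(t1) + L2*sin(t1+t2) = 5.1728
Distance to target:
d = sqrt((-2.3 - 5.5739)^2 + (-2.0 - 5.1728)^2)
= sqrt(61.9978 + 51.4494)
= 10.6512 m


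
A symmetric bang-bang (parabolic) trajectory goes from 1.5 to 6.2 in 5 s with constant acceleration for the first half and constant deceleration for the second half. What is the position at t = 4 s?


Symmetric rest-to-rest: each phase covers (pf-p0)/2 in time T/2. 0.5*a*(T/2)^2 = (pf-p0)/2 => a = 4*(pf-p0)/T^2
a = 4*(6.2-1.5)/5^2 = 0.752
t = 4 is in the deceleration phase (t > T/2).
p = pf - 0.5*a*(T-t)^2 = 6.2 - 0.5*0.752*1^2
= 5.824


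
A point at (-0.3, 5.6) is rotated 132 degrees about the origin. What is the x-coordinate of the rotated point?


x' = x*cos(theta) - y*sin(theta)
cos(132 deg) = -0.6691, sin(132 deg) = 0.7431
x' = -0.3 * -0.6691 - 5.6 * 0.7431
= 0.2007 - 4.1616
= -3.9609


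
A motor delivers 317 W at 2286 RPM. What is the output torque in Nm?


omega = 2286 * 2*pi/60 = 239.3894 rad/s
tau = P / omega = 317 / 239.3894
= 1.3242 Nm


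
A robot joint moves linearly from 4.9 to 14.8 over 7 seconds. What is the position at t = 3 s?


s = t/T = 3/7 = 0.4286
p(t) = p0 + (pf-p0)*s
= 4.9 + (14.8 - 4.9) * 0.4286
= 9.1429


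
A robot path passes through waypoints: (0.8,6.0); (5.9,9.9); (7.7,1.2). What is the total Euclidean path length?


Segment lengths:
  seg1 = sqrt((5.1)^2 + (3.9)^2) = 6.4203
  seg2 = sqrt((1.8)^2 + (-8.7)^2) = 8.8843
Total = 15.3045


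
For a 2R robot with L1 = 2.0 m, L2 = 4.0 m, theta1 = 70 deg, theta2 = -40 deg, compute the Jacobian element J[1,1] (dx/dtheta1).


J[1,1] = -L1*sin(t1) - L2*sin(t1+t2)
= -2.0*sin(70) - 4.0*sin(30)
= -3.8794


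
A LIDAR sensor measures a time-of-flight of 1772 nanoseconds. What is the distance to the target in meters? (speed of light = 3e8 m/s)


tof = 1772 ns = 1.772e-06 s
dist = c * tof / 2
= 3e8 * 1.772e-06 / 2
= 265.8 m


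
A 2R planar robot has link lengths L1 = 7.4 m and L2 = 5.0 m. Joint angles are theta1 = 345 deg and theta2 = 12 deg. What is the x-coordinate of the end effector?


Convert angles to radians: theta1 = 6.0214, theta2 = 0.2094
x = L1*cos(theta1) + L2*cos(theta1+theta2)
x = 7.1479 + 4.9931
x = 12.141


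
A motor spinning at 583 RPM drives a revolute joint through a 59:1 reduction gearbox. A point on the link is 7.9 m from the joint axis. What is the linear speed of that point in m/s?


omega_motor = 583 * 2*pi/60 = 61.0516 rad/s
omega_joint = omega_motor / 59 = 1.0348 rad/s
v = omega_joint * r = 1.0348 * 7.9
= 8.1747 m/s


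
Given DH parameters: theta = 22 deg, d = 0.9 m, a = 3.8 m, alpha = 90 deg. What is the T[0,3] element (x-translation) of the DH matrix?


T[0,3] = a * cos(theta)
= 3.8 * cos(22 deg)
= 3.8 * 0.9272
= 3.5233


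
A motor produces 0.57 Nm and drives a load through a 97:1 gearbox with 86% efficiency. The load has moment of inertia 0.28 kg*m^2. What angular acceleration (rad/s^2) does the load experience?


tau_out = tau_motor * N * eta
= 0.57 * 97 * 0.86 = 47.5494 Nm
alpha = tau_out / I = 47.5494 / 0.28
= 169.8193 rad/s^2


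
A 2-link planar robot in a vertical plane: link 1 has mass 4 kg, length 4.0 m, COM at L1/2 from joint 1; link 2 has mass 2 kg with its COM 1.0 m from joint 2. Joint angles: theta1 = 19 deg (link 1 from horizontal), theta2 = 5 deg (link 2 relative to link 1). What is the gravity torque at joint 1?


Horizontal distance from joint 1 to link-1 COM:
  x_c1 = (L1/2)*cos(t1) = 2.0 * 0.9455 = 1.891 m
Horizontal distance from joint 1 to link-2 COM:
  x_c2 = L1*cos(t1) + Lc2*cos(t1+t2)
       = 4.0*0.9455 + 1.0*0.9135 = 4.6956 m
tau1 = m1*g*x_c1 + m2*g*x_c2
     = 4*9.81*1.891 + 2*9.81*4.6956
     = 74.2043 + 92.1281
     = 166.3324 Nm


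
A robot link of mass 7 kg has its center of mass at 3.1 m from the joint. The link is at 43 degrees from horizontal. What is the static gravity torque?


tau = m*g*L*cos(angle)
= 7 * 9.81 * 3.1 * cos(43 deg)
= 7 * 9.81 * 3.1 * 0.7314
= 155.6884 Nm


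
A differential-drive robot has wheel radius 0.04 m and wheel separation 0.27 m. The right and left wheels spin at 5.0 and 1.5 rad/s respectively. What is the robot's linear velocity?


vR = r*wR = 0.04*5.0 = 0.2 m/s
vL = r*wL = 0.04*1.5 = 0.06 m/s
v = (vR+vL)/2 = 0.13 m/s
omega = (vR-vL)/L = 0.5185 rad/s
linear velocity = 0.13 m/s


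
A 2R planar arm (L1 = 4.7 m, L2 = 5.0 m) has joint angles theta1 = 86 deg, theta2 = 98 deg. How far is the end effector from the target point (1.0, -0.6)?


End effector via forward kinematics:
x = L1*cos(t1) + L2*cos(t1+t2) = -4.66
y = L1*sin(t1) + L2*sin(t1+t2) = 4.3398
Distance to target:
d = sqrt((1.0 - -4.66)^2 + (-0.6 - 4.3398)^2)
= sqrt(32.0352 + 24.4013)
= 7.5124 m


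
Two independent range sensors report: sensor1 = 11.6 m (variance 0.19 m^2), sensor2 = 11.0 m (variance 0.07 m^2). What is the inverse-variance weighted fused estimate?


w1 = (1/var1) / (1/var1 + 1/var2)
   = 5.2632 / (5.2632 + 14.2857) = 0.2692
w2 = 1 - w1 = 0.7308
fused = w1*s1 + w2*s2 = 3.1231 + 8.0385
= 11.1615 m


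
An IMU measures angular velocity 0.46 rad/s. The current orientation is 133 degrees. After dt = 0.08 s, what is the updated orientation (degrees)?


delta_theta = w * dt = 0.46 * 0.08 = 0.0368 rad
= 2.1085 deg
theta_new = 133 + 2.1085 = 135.1085 deg


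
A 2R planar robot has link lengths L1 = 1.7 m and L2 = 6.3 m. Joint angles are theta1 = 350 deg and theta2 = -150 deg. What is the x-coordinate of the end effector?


Convert angles to radians: theta1 = 6.1087, theta2 = -2.618
x = L1*cos(theta1) + L2*cos(theta1+theta2)
x = 1.6742 + -5.9201
x = -4.2459


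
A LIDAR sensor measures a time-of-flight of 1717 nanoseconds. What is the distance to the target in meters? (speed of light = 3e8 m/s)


tof = 1717 ns = 1.717e-06 s
dist = c * tof / 2
= 3e8 * 1.717e-06 / 2
= 257.55 m


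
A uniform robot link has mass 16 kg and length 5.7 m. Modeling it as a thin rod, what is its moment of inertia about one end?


I = (1/3) * m * L^2
= (1/3) * 16 * 5.7^2
= 0.333333 * 16 * 32.49
= 173.28 kg*m^2


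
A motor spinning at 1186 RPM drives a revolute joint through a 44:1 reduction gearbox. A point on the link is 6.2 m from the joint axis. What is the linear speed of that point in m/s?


omega_motor = 1186 * 2*pi/60 = 124.1976 rad/s
omega_joint = omega_motor / 44 = 2.8227 rad/s
v = omega_joint * r = 2.8227 * 6.2
= 17.5006 m/s


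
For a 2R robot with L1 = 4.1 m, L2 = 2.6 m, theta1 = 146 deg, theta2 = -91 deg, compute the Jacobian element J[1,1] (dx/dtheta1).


J[1,1] = -L1*sin(t1) - L2*sin(t1+t2)
= -4.1*sin(146) - 2.6*sin(55)
= -4.4225


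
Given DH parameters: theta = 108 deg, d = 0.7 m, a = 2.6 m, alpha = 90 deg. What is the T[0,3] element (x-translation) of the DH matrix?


T[0,3] = a * cos(theta)
= 2.6 * cos(108 deg)
= 2.6 * -0.309
= -0.8034


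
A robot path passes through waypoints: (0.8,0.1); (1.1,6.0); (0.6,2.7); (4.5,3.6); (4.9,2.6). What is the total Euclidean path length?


Segment lengths:
  seg1 = sqrt((0.3)^2 + (5.9)^2) = 5.9076
  seg2 = sqrt((-0.5)^2 + (-3.3)^2) = 3.3377
  seg3 = sqrt((3.9)^2 + (0.9)^2) = 4.0025
  seg4 = sqrt((0.4)^2 + (-1.0)^2) = 1.077
Total = 14.3248


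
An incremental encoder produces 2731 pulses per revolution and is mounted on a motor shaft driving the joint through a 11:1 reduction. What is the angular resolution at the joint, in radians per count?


counts per rev = 2731
effective counts at joint = 2731 * 11 = 30041
resolution = 2*pi / 30041
= 2.0915e-04 rad/count


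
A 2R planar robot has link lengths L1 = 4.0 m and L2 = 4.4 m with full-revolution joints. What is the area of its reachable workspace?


r_max = L1 + L2 = 8.4 m
r_min = |L1 - L2| = 0.4 m
Area = pi*(r_max^2 - r_min^2)
= pi*(70.56 - 0.16)
= pi * 70.4
= 221.1681 m^2


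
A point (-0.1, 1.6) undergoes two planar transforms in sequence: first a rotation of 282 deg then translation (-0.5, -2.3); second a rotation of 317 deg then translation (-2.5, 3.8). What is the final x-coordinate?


After transform 1:
x1 = cos(282)*-0.1 - sin(282)*1.6 + -0.5 = 1.0442
y1 = sin(282)*-0.1 + cos(282)*1.6 + -2.3 = -1.8695
After transform 2:
x2 = cos(317)*1.0442 - sin(317)*-1.8695 + -2.5
= -3.0113


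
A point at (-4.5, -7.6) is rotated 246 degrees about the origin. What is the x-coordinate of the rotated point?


x' = x*cos(theta) - y*sin(theta)
cos(246 deg) = -0.4067, sin(246 deg) = -0.9135
x' = -4.5 * -0.4067 - -7.6 * -0.9135
= 1.8303 - 6.9429
= -5.1126


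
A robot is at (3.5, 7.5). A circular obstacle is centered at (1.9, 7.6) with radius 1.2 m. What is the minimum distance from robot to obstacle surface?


center_dist = sqrt((3.5-1.9)^2 + (7.5-7.6)^2)
= sqrt(2.56 + 0.01)
= 1.6031
min_dist = center_dist - radius = 1.6031 - 1.2 = 0.4031 m


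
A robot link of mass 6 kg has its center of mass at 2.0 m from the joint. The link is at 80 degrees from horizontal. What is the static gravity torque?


tau = m*g*L*cos(angle)
= 6 * 9.81 * 2.0 * cos(80 deg)
= 6 * 9.81 * 2.0 * 0.1736
= 20.4419 Nm


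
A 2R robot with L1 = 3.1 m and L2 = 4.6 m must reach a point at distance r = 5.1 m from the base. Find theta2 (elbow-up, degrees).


cos(theta2) = (r^2 - L1^2 - L2^2) / (2*L1*L2)
cos(theta2) = (26.01 - 9.61 - 21.16) / 28.52
cos(theta2) = -0.1669
theta2 = 99.6077 degrees


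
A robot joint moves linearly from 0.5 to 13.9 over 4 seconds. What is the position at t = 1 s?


s = t/T = 1/4 = 0.25
p(t) = p0 + (pf-p0)*s
= 0.5 + (13.9 - 0.5) * 0.25
= 3.85


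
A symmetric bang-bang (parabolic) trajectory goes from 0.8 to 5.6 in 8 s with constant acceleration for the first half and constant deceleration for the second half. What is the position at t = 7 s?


Symmetric rest-to-rest: each phase covers (pf-p0)/2 in time T/2. 0.5*a*(T/2)^2 = (pf-p0)/2 => a = 4*(pf-p0)/T^2
a = 4*(5.6-0.8)/8^2 = 0.3
t = 7 is in the deceleration phase (t > T/2).
p = pf - 0.5*a*(T-t)^2 = 5.6 - 0.5*0.3*1^2
= 5.45


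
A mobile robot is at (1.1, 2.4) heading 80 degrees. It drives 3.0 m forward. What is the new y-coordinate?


y_new = y0 + d*sin(theta)
= 2.4 + 3.0*sin(80)
= 2.4 + 2.9544
= 5.3544


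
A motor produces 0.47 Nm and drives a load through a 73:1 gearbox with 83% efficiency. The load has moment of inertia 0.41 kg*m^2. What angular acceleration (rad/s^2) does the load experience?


tau_out = tau_motor * N * eta
= 0.47 * 73 * 0.83 = 28.4773 Nm
alpha = tau_out / I = 28.4773 / 0.41
= 69.4568 rad/s^2


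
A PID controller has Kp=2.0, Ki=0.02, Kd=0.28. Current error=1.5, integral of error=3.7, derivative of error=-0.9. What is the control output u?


u = Kp*e + Ki*int(e) + Kd*de/dt
= 2.0*1.5 + 0.02*3.7 + 0.28*(-0.9)
= 3.0 + 0.074 + -0.252
= 2.822


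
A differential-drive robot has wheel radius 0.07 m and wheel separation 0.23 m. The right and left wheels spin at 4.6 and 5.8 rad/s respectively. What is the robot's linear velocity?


vR = r*wR = 0.07*4.6 = 0.322 m/s
vL = r*wL = 0.07*5.8 = 0.406 m/s
v = (vR+vL)/2 = 0.364 m/s
omega = (vR-vL)/L = -0.3652 rad/s
linear velocity = 0.364 m/s


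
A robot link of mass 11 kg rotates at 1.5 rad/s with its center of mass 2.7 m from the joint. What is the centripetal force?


F = m * omega^2 * r
= 11 * 1.5^2 * 2.7
= 11 * 2.25 * 2.7
= 66.825 N


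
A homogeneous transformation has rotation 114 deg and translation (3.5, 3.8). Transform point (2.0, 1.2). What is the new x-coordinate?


x' = cos(theta)*px - sin(theta)*py + tx
= -0.4067*2.0 - 0.9135*1.2 + 3.5
= 1.5903


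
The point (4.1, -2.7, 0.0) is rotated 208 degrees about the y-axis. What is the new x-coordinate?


Rotation about y-axis: x' = x*cos(theta) + z*sin(theta)
= 4.1 * -0.8829 + 0.0 * -0.4695
= -3.6201


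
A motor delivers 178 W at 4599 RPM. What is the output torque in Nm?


omega = 4599 * 2*pi/60 = 481.6062 rad/s
tau = P / omega = 178 / 481.6062
= 0.3696 Nm


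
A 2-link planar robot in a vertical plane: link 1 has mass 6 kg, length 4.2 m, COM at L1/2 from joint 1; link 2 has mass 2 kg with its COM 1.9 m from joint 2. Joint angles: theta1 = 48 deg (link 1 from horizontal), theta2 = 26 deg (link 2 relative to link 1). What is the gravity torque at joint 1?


Horizontal distance from joint 1 to link-1 COM:
  x_c1 = (L1/2)*cos(t1) = 2.1 * 0.6691 = 1.4052 m
Horizontal distance from joint 1 to link-2 COM:
  x_c2 = L1*cos(t1) + Lc2*cos(t1+t2)
       = 4.2*0.6691 + 1.9*0.2756 = 3.3341 m
tau1 = m1*g*x_c1 + m2*g*x_c2
     = 6*9.81*1.4052 + 2*9.81*3.3341
     = 82.7086 + 65.4142
     = 148.1228 Nm


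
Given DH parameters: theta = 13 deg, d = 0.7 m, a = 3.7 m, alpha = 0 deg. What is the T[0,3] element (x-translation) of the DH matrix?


T[0,3] = a * cos(theta)
= 3.7 * cos(13 deg)
= 3.7 * 0.9744
= 3.6052


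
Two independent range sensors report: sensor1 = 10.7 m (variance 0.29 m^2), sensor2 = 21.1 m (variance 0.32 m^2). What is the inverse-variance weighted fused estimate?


w1 = (1/var1) / (1/var1 + 1/var2)
   = 3.4483 / (3.4483 + 3.125) = 0.5246
w2 = 1 - w1 = 0.4754
fused = w1*s1 + w2*s2 = 5.6131 + 10.0311
= 15.6443 m


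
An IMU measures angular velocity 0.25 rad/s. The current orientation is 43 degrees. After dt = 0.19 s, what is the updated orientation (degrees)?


delta_theta = w * dt = 0.25 * 0.19 = 0.0475 rad
= 2.7215 deg
theta_new = 43 + 2.7215 = 45.7215 deg


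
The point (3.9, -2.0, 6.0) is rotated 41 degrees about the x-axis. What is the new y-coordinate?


Rotation about x-axis: y' = y*cos(theta) - z*sin(theta)
= -2.0 * 0.7547 - 6.0 * 0.6561
= -5.4458


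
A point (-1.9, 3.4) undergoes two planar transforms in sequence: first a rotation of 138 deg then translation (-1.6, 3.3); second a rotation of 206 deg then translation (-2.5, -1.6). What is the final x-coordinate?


After transform 1:
x1 = cos(138)*-1.9 - sin(138)*3.4 + -1.6 = -2.4631
y1 = sin(138)*-1.9 + cos(138)*3.4 + 3.3 = -0.498
After transform 2:
x2 = cos(206)*-2.4631 - sin(206)*-0.498 + -2.5
= -0.5045


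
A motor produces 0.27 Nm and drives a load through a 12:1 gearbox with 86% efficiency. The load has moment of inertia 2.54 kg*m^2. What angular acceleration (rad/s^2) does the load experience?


tau_out = tau_motor * N * eta
= 0.27 * 12 * 0.86 = 2.7864 Nm
alpha = tau_out / I = 2.7864 / 2.54
= 1.097 rad/s^2


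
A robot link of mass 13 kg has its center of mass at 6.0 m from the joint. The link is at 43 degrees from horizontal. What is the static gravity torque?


tau = m*g*L*cos(angle)
= 13 * 9.81 * 6.0 * cos(43 deg)
= 13 * 9.81 * 6.0 * 0.7314
= 559.6172 Nm


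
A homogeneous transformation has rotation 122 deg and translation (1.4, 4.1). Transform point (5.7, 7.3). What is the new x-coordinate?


x' = cos(theta)*px - sin(theta)*py + tx
= -0.5299*5.7 - 0.848*7.3 + 1.4
= -7.8113


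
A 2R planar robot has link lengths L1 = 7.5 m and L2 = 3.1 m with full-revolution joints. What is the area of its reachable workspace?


r_max = L1 + L2 = 10.6 m
r_min = |L1 - L2| = 4.4 m
Area = pi*(r_max^2 - r_min^2)
= pi*(112.36 - 19.36)
= pi * 93.0
= 292.1681 m^2


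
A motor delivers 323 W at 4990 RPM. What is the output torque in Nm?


omega = 4990 * 2*pi/60 = 522.5516 rad/s
tau = P / omega = 323 / 522.5516
= 0.6181 Nm


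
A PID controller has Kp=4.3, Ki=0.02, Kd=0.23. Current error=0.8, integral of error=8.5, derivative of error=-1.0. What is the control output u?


u = Kp*e + Ki*int(e) + Kd*de/dt
= 4.3*0.8 + 0.02*8.5 + 0.23*(-1.0)
= 3.44 + 0.17 + -0.23
= 3.38


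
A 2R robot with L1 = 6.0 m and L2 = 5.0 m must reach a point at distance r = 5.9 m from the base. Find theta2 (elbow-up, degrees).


cos(theta2) = (r^2 - L1^2 - L2^2) / (2*L1*L2)
cos(theta2) = (34.81 - 36.0 - 25.0) / 60.0
cos(theta2) = -0.4365
theta2 = 115.8808 degrees


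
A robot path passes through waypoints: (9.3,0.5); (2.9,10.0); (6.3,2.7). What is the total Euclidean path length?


Segment lengths:
  seg1 = sqrt((-6.4)^2 + (9.5)^2) = 11.4547
  seg2 = sqrt((3.4)^2 + (-7.3)^2) = 8.0529
Total = 19.5076


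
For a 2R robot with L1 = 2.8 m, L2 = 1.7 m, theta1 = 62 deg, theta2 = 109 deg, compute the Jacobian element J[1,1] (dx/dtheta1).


J[1,1] = -L1*sin(t1) - L2*sin(t1+t2)
= -2.8*sin(62) - 1.7*sin(171)
= -2.7382


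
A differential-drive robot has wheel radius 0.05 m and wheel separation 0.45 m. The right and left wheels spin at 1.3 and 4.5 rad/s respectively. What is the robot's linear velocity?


vR = r*wR = 0.05*1.3 = 0.065 m/s
vL = r*wL = 0.05*4.5 = 0.225 m/s
v = (vR+vL)/2 = 0.145 m/s
omega = (vR-vL)/L = -0.3556 rad/s
linear velocity = 0.145 m/s


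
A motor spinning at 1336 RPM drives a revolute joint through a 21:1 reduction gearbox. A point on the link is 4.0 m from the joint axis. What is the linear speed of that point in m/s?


omega_motor = 1336 * 2*pi/60 = 139.9056 rad/s
omega_joint = omega_motor / 21 = 6.6622 rad/s
v = omega_joint * r = 6.6622 * 4.0
= 26.6487 m/s


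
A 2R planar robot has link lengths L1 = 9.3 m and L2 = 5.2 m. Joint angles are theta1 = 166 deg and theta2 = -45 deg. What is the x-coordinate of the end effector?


Convert angles to radians: theta1 = 2.8972, theta2 = -0.7854
x = L1*cos(theta1) + L2*cos(theta1+theta2)
x = -9.0238 + -2.6782
x = -11.7019


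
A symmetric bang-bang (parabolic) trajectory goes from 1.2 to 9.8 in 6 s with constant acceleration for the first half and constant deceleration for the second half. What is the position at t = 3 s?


Symmetric rest-to-rest: each phase covers (pf-p0)/2 in time T/2. 0.5*a*(T/2)^2 = (pf-p0)/2 => a = 4*(pf-p0)/T^2
a = 4*(9.8-1.2)/6^2 = 0.9556
t = 3 is in the acceleration phase (t <= T/2).
p = p0 + 0.5*a*t^2 = 1.2 + 0.5*0.9556*3^2
= 5.5


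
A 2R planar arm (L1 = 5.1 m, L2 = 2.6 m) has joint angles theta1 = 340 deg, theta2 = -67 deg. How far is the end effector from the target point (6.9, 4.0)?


End effector via forward kinematics:
x = L1*cos(t1) + L2*cos(t1+t2) = 4.9285
y = L1*sin(t1) + L2*sin(t1+t2) = -4.3407
Distance to target:
d = sqrt((6.9 - 4.9285)^2 + (4.0 - -4.3407)^2)
= sqrt(3.8868 + 69.5679)
= 8.5706 m


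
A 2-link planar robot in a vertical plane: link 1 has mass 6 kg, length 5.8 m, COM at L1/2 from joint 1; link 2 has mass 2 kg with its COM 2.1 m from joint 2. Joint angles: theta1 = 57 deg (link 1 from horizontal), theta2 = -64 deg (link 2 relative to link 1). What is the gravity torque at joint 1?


Horizontal distance from joint 1 to link-1 COM:
  x_c1 = (L1/2)*cos(t1) = 2.9 * 0.5446 = 1.5795 m
Horizontal distance from joint 1 to link-2 COM:
  x_c2 = L1*cos(t1) + Lc2*cos(t1+t2)
       = 5.8*0.5446 + 2.1*0.9925 = 5.2433 m
tau1 = m1*g*x_c1 + m2*g*x_c2
     = 6*9.81*1.5795 + 2*9.81*5.2433
     = 92.9666 + 102.8726
     = 195.8392 Nm


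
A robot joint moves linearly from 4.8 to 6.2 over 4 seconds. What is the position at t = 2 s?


s = t/T = 2/4 = 0.5
p(t) = p0 + (pf-p0)*s
= 4.8 + (6.2 - 4.8) * 0.5
= 5.5


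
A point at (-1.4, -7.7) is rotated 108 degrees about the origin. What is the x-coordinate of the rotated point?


x' = x*cos(theta) - y*sin(theta)
cos(108 deg) = -0.309, sin(108 deg) = 0.9511
x' = -1.4 * -0.309 - -7.7 * 0.9511
= 0.4326 - -7.3231
= 7.7558


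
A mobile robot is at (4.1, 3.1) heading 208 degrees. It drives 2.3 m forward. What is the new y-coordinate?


y_new = y0 + d*sin(theta)
= 3.1 + 2.3*sin(208)
= 3.1 + -1.0798
= 2.0202


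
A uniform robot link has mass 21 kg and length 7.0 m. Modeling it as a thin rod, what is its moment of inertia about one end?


I = (1/3) * m * L^2
= (1/3) * 21 * 7.0^2
= 0.333333 * 21 * 49.0
= 343.0 kg*m^2


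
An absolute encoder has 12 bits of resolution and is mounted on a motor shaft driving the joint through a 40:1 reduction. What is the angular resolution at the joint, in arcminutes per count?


counts = 2^12 = 4096
effective counts at joint = 4096 * 40 = 163840
resolution = 360*60 / 163840
= 0.1318 arcmin/count


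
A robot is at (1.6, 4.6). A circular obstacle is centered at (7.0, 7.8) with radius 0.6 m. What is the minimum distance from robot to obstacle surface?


center_dist = sqrt((1.6-7.0)^2 + (4.6-7.8)^2)
= sqrt(29.16 + 10.24)
= 6.2769
min_dist = center_dist - radius = 6.2769 - 0.6 = 5.6769 m


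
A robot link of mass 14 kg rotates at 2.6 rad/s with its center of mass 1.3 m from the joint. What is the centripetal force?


F = m * omega^2 * r
= 14 * 2.6^2 * 1.3
= 14 * 6.76 * 1.3
= 123.032 N


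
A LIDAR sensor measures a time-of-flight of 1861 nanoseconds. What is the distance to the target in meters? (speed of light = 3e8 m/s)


tof = 1861 ns = 1.861e-06 s
dist = c * tof / 2
= 3e8 * 1.861e-06 / 2
= 279.15 m


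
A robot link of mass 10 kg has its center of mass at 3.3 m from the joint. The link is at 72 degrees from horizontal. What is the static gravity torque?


tau = m*g*L*cos(angle)
= 10 * 9.81 * 3.3 * cos(72 deg)
= 10 * 9.81 * 3.3 * 0.309
= 100.0381 Nm


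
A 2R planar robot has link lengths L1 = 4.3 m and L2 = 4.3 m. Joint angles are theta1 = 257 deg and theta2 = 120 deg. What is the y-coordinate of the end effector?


Convert angles to radians: theta1 = 4.4855, theta2 = 2.0944
y = L1*sin(theta1) + L2*sin(theta1+theta2)
y = -4.1898 + 1.2572
y = -2.9326


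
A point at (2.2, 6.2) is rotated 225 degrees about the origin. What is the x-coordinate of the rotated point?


x' = x*cos(theta) - y*sin(theta)
cos(225 deg) = -0.7071, sin(225 deg) = -0.7071
x' = 2.2 * -0.7071 - 6.2 * -0.7071
= -1.5556 - -4.3841
= 2.8284


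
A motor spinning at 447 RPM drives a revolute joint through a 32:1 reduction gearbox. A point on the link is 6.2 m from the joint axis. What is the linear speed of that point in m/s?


omega_motor = 447 * 2*pi/60 = 46.8097 rad/s
omega_joint = omega_motor / 32 = 1.4628 rad/s
v = omega_joint * r = 1.4628 * 6.2
= 9.0694 m/s


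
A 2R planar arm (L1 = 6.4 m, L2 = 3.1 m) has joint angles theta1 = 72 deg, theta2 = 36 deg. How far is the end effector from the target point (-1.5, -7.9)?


End effector via forward kinematics:
x = L1*cos(t1) + L2*cos(t1+t2) = 1.0198
y = L1*sin(t1) + L2*sin(t1+t2) = 9.035
Distance to target:
d = sqrt((-1.5 - 1.0198)^2 + (-7.9 - 9.035)^2)
= sqrt(6.3492 + 286.7955)
= 17.1215 m


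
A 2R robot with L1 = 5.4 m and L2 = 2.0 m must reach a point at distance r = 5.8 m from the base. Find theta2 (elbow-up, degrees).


cos(theta2) = (r^2 - L1^2 - L2^2) / (2*L1*L2)
cos(theta2) = (33.64 - 29.16 - 4.0) / 21.6
cos(theta2) = 0.022222
theta2 = 88.7267 degrees


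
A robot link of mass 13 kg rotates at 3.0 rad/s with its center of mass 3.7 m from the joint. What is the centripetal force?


F = m * omega^2 * r
= 13 * 3.0^2 * 3.7
= 13 * 9.0 * 3.7
= 432.9 N


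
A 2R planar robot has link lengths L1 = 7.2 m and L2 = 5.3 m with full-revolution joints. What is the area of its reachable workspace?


r_max = L1 + L2 = 12.5 m
r_min = |L1 - L2| = 1.9 m
Area = pi*(r_max^2 - r_min^2)
= pi*(156.25 - 3.61)
= pi * 152.64
= 479.5327 m^2


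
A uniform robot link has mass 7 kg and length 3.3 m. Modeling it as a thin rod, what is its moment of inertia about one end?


I = (1/3) * m * L^2
= (1/3) * 7 * 3.3^2
= 0.333333 * 7 * 10.89
= 25.41 kg*m^2


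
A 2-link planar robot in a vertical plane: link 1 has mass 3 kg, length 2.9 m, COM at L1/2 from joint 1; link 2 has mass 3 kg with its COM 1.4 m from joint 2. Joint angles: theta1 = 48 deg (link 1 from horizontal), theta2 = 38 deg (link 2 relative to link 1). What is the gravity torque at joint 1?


Horizontal distance from joint 1 to link-1 COM:
  x_c1 = (L1/2)*cos(t1) = 1.45 * 0.6691 = 0.9702 m
Horizontal distance from joint 1 to link-2 COM:
  x_c2 = L1*cos(t1) + Lc2*cos(t1+t2)
       = 2.9*0.6691 + 1.4*0.0698 = 2.0381 m
tau1 = m1*g*x_c1 + m2*g*x_c2
     = 3*9.81*0.9702 + 3*9.81*2.0381
     = 28.5541 + 59.9824
     = 88.5365 Nm


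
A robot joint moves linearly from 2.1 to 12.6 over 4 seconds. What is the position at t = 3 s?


s = t/T = 3/4 = 0.75
p(t) = p0 + (pf-p0)*s
= 2.1 + (12.6 - 2.1) * 0.75
= 9.975


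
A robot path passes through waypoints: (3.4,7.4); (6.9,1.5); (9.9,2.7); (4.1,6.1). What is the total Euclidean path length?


Segment lengths:
  seg1 = sqrt((3.5)^2 + (-5.9)^2) = 6.86
  seg2 = sqrt((3.0)^2 + (1.2)^2) = 3.2311
  seg3 = sqrt((-5.8)^2 + (3.4)^2) = 6.7231
Total = 16.8142


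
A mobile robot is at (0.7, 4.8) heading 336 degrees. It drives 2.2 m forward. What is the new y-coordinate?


y_new = y0 + d*sin(theta)
= 4.8 + 2.2*sin(336)
= 4.8 + -0.8948
= 3.9052


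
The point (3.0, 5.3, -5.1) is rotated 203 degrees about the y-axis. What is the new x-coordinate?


Rotation about y-axis: x' = x*cos(theta) + z*sin(theta)
= 3.0 * -0.9205 + -5.1 * -0.3907
= -0.7688


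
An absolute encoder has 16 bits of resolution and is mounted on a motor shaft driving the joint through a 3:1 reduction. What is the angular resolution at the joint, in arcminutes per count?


counts = 2^16 = 65536
effective counts at joint = 65536 * 3 = 196608
resolution = 360*60 / 196608
= 0.1099 arcmin/count


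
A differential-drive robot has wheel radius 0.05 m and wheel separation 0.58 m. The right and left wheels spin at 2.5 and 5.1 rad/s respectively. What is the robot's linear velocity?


vR = r*wR = 0.05*2.5 = 0.125 m/s
vL = r*wL = 0.05*5.1 = 0.255 m/s
v = (vR+vL)/2 = 0.19 m/s
omega = (vR-vL)/L = -0.2241 rad/s
linear velocity = 0.19 m/s


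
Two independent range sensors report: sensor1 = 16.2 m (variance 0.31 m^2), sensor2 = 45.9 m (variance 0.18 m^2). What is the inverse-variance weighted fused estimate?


w1 = (1/var1) / (1/var1 + 1/var2)
   = 3.2258 / (3.2258 + 5.5556) = 0.3673
w2 = 1 - w1 = 0.6327
fused = w1*s1 + w2*s2 = 5.951 + 29.0388
= 34.9898 m


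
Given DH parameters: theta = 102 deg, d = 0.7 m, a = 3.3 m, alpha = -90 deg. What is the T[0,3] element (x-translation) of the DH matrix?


T[0,3] = a * cos(theta)
= 3.3 * cos(102 deg)
= 3.3 * -0.2079
= -0.6861


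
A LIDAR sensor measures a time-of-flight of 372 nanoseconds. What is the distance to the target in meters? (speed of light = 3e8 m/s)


tof = 372 ns = 3.72e-07 s
dist = c * tof / 2
= 3e8 * 3.72e-07 / 2
= 55.8 m


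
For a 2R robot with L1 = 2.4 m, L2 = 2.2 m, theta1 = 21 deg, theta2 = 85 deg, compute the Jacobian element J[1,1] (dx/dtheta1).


J[1,1] = -L1*sin(t1) - L2*sin(t1+t2)
= -2.4*sin(21) - 2.2*sin(106)
= -2.9749


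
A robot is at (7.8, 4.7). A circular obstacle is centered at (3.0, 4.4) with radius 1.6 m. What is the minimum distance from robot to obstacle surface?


center_dist = sqrt((7.8-3.0)^2 + (4.7-4.4)^2)
= sqrt(23.04 + 0.09)
= 4.8094
min_dist = center_dist - radius = 4.8094 - 1.6 = 3.2094 m


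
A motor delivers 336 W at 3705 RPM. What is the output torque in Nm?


omega = 3705 * 2*pi/60 = 387.9867 rad/s
tau = P / omega = 336 / 387.9867
= 0.866 Nm


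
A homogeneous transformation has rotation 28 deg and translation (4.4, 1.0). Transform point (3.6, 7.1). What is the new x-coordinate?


x' = cos(theta)*px - sin(theta)*py + tx
= 0.8829*3.6 - 0.4695*7.1 + 4.4
= 4.2454


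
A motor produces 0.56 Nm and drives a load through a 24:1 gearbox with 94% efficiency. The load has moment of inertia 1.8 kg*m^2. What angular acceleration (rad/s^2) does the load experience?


tau_out = tau_motor * N * eta
= 0.56 * 24 * 0.94 = 12.6336 Nm
alpha = tau_out / I = 12.6336 / 1.8
= 7.0187 rad/s^2


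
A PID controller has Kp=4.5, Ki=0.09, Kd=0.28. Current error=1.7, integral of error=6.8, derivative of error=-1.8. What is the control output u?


u = Kp*e + Ki*int(e) + Kd*de/dt
= 4.5*1.7 + 0.09*6.8 + 0.28*(-1.8)
= 7.65 + 0.612 + -0.504
= 7.758


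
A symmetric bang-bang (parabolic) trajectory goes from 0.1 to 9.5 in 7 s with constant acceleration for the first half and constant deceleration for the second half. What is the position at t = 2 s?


Symmetric rest-to-rest: each phase covers (pf-p0)/2 in time T/2. 0.5*a*(T/2)^2 = (pf-p0)/2 => a = 4*(pf-p0)/T^2
a = 4*(9.5-0.1)/7^2 = 0.7673
t = 2 is in the acceleration phase (t <= T/2).
p = p0 + 0.5*a*t^2 = 0.1 + 0.5*0.7673*2^2
= 1.6347


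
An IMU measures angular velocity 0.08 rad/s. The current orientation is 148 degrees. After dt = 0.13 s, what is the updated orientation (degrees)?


delta_theta = w * dt = 0.08 * 0.13 = 0.0104 rad
= 0.5959 deg
theta_new = 148 + 0.5959 = 148.5959 deg


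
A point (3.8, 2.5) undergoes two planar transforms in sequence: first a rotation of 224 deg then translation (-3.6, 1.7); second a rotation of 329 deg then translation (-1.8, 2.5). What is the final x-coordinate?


After transform 1:
x1 = cos(224)*3.8 - sin(224)*2.5 + -3.6 = -4.5968
y1 = sin(224)*3.8 + cos(224)*2.5 + 1.7 = -2.7381
After transform 2:
x2 = cos(329)*-4.5968 - sin(329)*-2.7381 + -1.8
= -7.1505


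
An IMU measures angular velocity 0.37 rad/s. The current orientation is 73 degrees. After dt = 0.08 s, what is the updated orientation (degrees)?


delta_theta = w * dt = 0.37 * 0.08 = 0.0296 rad
= 1.696 deg
theta_new = 73 + 1.696 = 74.696 deg


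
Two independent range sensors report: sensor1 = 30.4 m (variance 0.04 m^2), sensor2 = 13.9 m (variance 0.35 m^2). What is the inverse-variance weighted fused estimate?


w1 = (1/var1) / (1/var1 + 1/var2)
   = 25.0 / (25.0 + 2.8571) = 0.8974
w2 = 1 - w1 = 0.1026
fused = w1*s1 + w2*s2 = 27.2821 + 1.4256
= 28.7077 m


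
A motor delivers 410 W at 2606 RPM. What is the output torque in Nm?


omega = 2606 * 2*pi/60 = 272.8997 rad/s
tau = P / omega = 410 / 272.8997
= 1.5024 Nm


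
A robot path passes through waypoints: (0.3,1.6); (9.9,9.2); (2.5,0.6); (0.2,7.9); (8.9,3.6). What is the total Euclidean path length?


Segment lengths:
  seg1 = sqrt((9.6)^2 + (7.6)^2) = 12.2442
  seg2 = sqrt((-7.4)^2 + (-8.6)^2) = 11.3455
  seg3 = sqrt((-2.3)^2 + (7.3)^2) = 7.6538
  seg4 = sqrt((8.7)^2 + (-4.3)^2) = 9.7046
Total = 40.9481


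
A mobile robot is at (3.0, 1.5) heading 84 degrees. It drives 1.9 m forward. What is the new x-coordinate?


x_new = x0 + d*cos(theta)
= 3.0 + 1.9*cos(84)
= 3.0 + 0.1986
= 3.1986


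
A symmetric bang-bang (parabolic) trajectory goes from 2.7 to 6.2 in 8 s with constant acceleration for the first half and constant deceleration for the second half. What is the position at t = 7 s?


Symmetric rest-to-rest: each phase covers (pf-p0)/2 in time T/2. 0.5*a*(T/2)^2 = (pf-p0)/2 => a = 4*(pf-p0)/T^2
a = 4*(6.2-2.7)/8^2 = 0.2188
t = 7 is in the deceleration phase (t > T/2).
p = pf - 0.5*a*(T-t)^2 = 6.2 - 0.5*0.2188*1^2
= 6.0906
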